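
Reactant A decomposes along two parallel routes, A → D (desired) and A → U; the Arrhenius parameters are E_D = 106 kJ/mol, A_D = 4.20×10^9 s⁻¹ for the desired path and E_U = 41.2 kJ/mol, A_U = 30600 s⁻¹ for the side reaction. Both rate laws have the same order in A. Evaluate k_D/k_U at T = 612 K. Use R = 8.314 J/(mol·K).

0.404

Since both paths have the same order in A, the concentration cancels and S_{D/U} = k_D/k_U = (A_D/A_U)·exp[(E_U−E_D)/(RT)].
(E_U−E_D)/(RT) = (41.2−106)×10³/(8.314×612) = -64800/5088 = -12.74.
k_D/k_U = (4.20×10^9/30600)·exp(-12.74) = 1.373×10^5 × 2.945×10^-6 = 0.404.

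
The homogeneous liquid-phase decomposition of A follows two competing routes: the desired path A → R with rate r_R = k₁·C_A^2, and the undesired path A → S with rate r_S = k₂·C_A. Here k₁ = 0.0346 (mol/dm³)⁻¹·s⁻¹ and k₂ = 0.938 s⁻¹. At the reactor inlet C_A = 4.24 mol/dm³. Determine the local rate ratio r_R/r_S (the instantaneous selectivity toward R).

0.156

S_{R/S} = r_R/r_S = (k₁·C_A^2)/(k₂·C_A) = (k₁/k₂)·C_A.
= (0.0346×4.240^2) / (0.938×4.240) = 0.6220/3.977 = 0.156.
Since the desired path is higher order in A, keeping C_A high (PFR or concentrated feed) favours R.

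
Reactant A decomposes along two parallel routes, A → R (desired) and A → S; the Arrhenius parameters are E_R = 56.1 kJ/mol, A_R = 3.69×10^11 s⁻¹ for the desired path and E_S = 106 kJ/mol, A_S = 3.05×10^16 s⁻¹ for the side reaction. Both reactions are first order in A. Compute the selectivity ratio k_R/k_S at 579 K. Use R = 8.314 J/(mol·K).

k_R/k_S = (A_R/A_S)·exp[−(E_R−E_S)/(RT)] = (A_R/A_S)·exp[(E_S−E_R)/(RT)].
(E_S−E_R)/(RT) = (106−56.1)×10³/(8.314×579) = 49900/4814 = 10.37.
k_R/k_S = (3.69×10^11/3.05×10^16)·exp(10.37) = 1.210×10^-5 × 31762 = 0.384.
Since E_R < E_S, lowering the temperature improves selectivity toward R.

0.384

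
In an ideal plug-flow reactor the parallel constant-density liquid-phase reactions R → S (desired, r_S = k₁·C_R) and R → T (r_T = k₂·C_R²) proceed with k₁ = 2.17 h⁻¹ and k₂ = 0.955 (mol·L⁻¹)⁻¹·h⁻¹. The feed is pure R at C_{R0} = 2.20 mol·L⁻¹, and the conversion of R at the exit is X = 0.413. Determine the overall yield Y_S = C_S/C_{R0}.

C_R = C_{R0}(1−X) = 1.291 mol·L⁻¹.
Along a PFR/batch, dC_S/dC_R = −r_S/(r_S+r_T) = −k₁/(k₁+k₂·C_R).
Integrating from C_{R0} to C_R: C_S = (2.17/0.955)·ln[(2.17+0.955·2.20)/(2.17+0.955·1.29)] = 2.272·ln(4.271/3.403) = 0.5160 mol·L⁻¹.
Y_S = C_S/C_{R0} = 0.5160/2.20 = 0.235.

0.235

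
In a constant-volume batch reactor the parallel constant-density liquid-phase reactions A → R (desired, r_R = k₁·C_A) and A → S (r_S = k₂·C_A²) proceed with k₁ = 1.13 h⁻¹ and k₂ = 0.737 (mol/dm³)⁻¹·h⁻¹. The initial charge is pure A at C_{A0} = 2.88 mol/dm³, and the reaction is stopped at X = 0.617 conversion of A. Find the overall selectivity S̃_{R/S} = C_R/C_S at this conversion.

0.800

C_A = C_{A0}(1−X) = 1.103 mol/dm³.
Along a PFR/batch, dC_R/dC_A = −r_R/(r_R+r_S) = −k₁/(k₁+k₂·C_A).
Integrating from C_{A0} to C_A: C_R = (1.13/0.737)·ln[(1.13+0.737·2.88)/(1.13+0.737·1.10)] = 1.533·ln(3.253/1.943) = 0.7900 mol/dm³.
C_S = (C_{A0}−C_A)−C_R = 0.9870 mol/dm³; S̃_{R/S} = 0.7900/0.9870 = 0.800.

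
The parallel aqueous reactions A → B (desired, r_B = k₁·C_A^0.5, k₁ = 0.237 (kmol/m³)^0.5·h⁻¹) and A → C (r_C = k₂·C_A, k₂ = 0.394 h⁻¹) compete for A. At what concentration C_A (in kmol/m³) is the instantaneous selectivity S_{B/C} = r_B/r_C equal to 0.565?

S_{B/C} = (k₁/k₂)·C_A^-0.5 ⇒ C_A = (S·k₂/k₁)^(-2).
= (0.565×0.394/0.237)^(-2) = (0.9393)^(-2) = 1.13 kmol/m³.

1.13 kmol/m³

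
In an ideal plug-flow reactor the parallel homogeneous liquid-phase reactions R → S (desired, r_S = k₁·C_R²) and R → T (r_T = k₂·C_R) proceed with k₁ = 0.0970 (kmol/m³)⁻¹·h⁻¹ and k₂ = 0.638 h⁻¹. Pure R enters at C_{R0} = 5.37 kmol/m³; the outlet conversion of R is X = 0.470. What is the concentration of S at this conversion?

0.963 kmol/m³

C_R = C_{R0}(1−X) = 2.846 kmol/m³.
Along a PFR/batch, dC_T/dC_R = −r_T/(r_S+r_T) = −k₂/(k₂+k₁·C_R).
Integrating from C_{R0} to C_R: C_T = (0.638/0.0970)·ln[(0.638+0.0970·5.37)/(0.638+0.0970·2.85)] = 6.577·ln(1.159/0.9141) = 1.561 kmol/m³.
Then C_S = (C_{R0}−C_R) − C_T = 2.524 − 1.561 = 0.9630 kmol/m³.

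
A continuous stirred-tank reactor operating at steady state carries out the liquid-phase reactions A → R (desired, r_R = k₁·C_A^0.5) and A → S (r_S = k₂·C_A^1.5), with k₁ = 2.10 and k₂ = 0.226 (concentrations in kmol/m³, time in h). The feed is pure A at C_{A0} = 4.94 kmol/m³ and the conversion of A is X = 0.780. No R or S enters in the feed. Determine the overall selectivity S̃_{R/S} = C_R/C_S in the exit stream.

Exit C_A = C_{A0}(1−X) = 4.94×0.220 = 1.087 kmol/m³.
In a CSTR the entire volume is at exit conditions, so r_R = 2.10×1.087^0.5 = 2.189 and r_S = 0.226×1.087^1.5 = 0.2561.
Overall selectivity = C_R/C_S = r_Rτ/(r_Sτ) = r_R/r_S = 8.55.

8.55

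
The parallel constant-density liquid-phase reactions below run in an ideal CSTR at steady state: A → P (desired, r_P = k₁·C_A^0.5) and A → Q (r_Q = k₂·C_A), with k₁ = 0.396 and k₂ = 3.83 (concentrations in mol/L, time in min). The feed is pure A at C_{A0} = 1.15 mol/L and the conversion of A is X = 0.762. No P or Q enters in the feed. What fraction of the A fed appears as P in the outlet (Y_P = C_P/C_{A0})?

Exit C_A = C_{A0}(1−X) = 1.15×0.238 = 0.2737 mol/L.
In a CSTR the entire volume is at exit conditions, so r_P = 0.396×0.2737^0.5 = 0.2072 and r_Q = 3.83×0.2737 = 1.048.
Fraction of consumed A going to P: r_P/(r_P+r_Q) = 0.1650.
C_P = 0.1650·C_{A0}·X = 0.1650×1.15×0.762 = 0.145 mol/L; Y_P = C_P/C_{A0} = 0.126.

0.126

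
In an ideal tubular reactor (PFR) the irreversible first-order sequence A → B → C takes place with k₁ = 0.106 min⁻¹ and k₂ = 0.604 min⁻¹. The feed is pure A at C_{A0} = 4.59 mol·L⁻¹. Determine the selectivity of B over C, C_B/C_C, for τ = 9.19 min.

For first-order series with pure A initially, C_B(τ) = k₁C_{A0}/(k₂−k₁)·(e^(−k₁τ) − e^(−k₂τ)).
e^(−k₁τ) = e^(−0.106×9.19) = e^(−0.9741) = 0.3775; e^(−k₂τ) = e^(−5.551) = 0.003885.
C_B = 0.106×4.59/(0.604−0.106) × (0.3775−0.003885) = 0.9770×0.3736 = 0.3650 mol·L⁻¹.
C_A = C_{A0}e^(−k₁τ) = 1.733 mol·L⁻¹, so C_C = C_{A0}−C_A−C_B = 2.492 mol·L⁻¹; C_B/C_C = 0.146.

0.146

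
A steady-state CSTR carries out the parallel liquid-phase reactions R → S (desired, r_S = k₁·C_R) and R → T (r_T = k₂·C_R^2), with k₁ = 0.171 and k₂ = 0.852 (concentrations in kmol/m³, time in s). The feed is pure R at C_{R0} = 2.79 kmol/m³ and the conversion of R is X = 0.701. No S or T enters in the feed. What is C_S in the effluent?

0.379 kmol/m³

Exit C_R = C_{R0}(1−X) = 2.79×0.299 = 0.8342 kmol/m³.
In a CSTR the entire volume is at exit conditions, so r_S = 0.171×0.8342 = 0.1426 and r_T = 0.852×0.8342^2 = 0.5929.
Fraction of consumed R going to S: r_S/(r_S+r_T) = 0.1939.
C_S = 0.1939·C_{R0}·X = 0.1939×2.79×0.701 = 0.379 kmol/m³.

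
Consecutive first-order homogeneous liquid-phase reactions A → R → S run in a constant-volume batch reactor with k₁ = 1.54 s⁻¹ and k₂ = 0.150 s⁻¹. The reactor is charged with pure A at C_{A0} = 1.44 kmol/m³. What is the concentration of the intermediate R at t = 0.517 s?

0.757 kmol/m³

The intermediate concentration in a first-order A→B→C sequence is C_R = k₁C_{A0}(e^(−k₁t) − e^(−k₂t))/(k₂−k₁).
e^(−k₁t) = e^(−1.54×0.517) = e^(−0.7962) = 0.4510; e^(−k₂t) = e^(−0.07755) = 0.9254.
C_R = 1.54×1.44/(0.150−1.54) × (0.4510−0.9254) = (-1.595)×(-0.4743) = 0.7567 kmol/m³.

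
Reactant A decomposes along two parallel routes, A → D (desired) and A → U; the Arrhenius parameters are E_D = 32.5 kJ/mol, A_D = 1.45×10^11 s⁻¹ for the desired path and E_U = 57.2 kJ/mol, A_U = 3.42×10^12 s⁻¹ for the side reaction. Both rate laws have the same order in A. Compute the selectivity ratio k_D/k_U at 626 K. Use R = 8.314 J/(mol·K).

k_D/k_U = (A_D/A_U)·exp[−(E_D−E_U)/(RT)] = (A_D/A_U)·exp[(E_U−E_D)/(RT)].
(E_U−E_D)/(RT) = (57.2−32.5)×10³/(8.314×626) = 24700/5205 = 4.746.
k_D/k_U = (1.45×10^11/3.42×10^12)·exp(4.746) = 0.04240 × 115.1 = 4.88.
Since E_D < E_U, lowering the temperature improves selectivity toward D.

4.88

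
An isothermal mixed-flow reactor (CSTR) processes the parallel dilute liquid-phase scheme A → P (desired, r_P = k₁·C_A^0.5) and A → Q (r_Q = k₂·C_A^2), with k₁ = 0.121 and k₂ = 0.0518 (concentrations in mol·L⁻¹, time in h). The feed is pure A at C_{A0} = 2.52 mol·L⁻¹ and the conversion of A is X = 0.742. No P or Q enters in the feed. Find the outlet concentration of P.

Exit C_A = C_{A0}(1−X) = 2.52×0.258 = 0.6502 mol·L⁻¹.
A CSTR operates uniformly at the exit composition, giving r_P = 0.09757 and r_Q = 0.02190 (each k·C_A^n at C_A = 0.6502).
Fraction of consumed A going to P: r_P/(r_P+r_Q) = 0.8167.
C_P = 0.8167·C_{A0}·X = 0.8167×2.52×0.742 = 1.53 mol·L⁻¹.

1.53 mol·L⁻¹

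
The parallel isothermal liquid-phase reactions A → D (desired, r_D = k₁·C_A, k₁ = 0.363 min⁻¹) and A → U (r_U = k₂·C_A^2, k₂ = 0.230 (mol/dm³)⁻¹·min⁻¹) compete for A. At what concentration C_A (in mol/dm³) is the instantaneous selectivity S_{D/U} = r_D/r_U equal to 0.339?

4.66 mol/dm³

S_{D/U} = (k₁/k₂)·C_A⁻¹ ⇒ C_A = (S·k₂/k₁)^(-1).
= (0.339×0.230/0.363)^(-1) = (0.2148)^(-1) = 4.66 mol/dm³.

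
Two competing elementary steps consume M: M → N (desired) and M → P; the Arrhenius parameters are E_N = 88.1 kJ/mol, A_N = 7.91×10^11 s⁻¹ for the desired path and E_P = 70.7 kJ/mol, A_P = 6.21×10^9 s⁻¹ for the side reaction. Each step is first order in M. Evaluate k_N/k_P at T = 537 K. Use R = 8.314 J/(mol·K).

Since both paths have the same order in M, the concentration cancels and S_{N/P} = k_N/k_P = (A_N/A_P)·exp[(E_P−E_N)/(RT)].
(E_P−E_N)/(RT) = (70.7−88.1)×10³/(8.314×537) = -17400/4465 = -3.897.
k_N/k_P = (7.91×10^11/6.21×10^9)·exp(-3.897) = 127.4 × 0.02030 = 2.59.
Since E_N > E_P, raising the temperature improves selectivity toward N.

2.59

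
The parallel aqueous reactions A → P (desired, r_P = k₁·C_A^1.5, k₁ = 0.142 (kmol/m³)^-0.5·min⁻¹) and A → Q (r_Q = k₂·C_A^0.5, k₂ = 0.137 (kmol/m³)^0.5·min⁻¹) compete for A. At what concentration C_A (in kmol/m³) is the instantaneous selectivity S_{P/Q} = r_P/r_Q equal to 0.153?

S_{P/Q} = (k₁/k₂)·C_A ⇒ C_A = S·k₂/k₁.
= 0.153×0.137/0.142 = 0.148 kmol/m³.

0.148 kmol/m³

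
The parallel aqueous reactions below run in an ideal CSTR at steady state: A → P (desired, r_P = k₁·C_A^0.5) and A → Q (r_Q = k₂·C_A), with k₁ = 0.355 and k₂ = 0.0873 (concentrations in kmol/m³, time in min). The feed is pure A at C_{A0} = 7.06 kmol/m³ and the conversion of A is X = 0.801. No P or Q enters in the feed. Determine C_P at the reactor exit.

4.38 kmol/m³

Exit C_A = C_{A0}(1−X) = 7.06×0.199 = 1.405 kmol/m³.
A CSTR operates uniformly at the exit composition, giving r_P = 0.4208 and r_Q = 0.1227 (each k·C_A^n at C_A = 1.405).
Fraction of consumed A going to P: r_P/(r_P+r_Q) = 0.7743.
C_P = 0.7743·C_{A0}·X = 0.7743×7.06×0.801 = 4.38 kmol/m³.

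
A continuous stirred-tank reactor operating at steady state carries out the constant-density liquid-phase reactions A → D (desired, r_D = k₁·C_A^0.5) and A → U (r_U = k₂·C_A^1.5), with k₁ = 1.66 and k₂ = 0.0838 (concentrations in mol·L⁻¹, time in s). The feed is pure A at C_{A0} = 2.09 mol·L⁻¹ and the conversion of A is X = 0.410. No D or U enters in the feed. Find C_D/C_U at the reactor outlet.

Exit C_A = C_{A0}(1−X) = 2.09×0.590 = 1.233 mol·L⁻¹.
A CSTR operates uniformly at the exit composition, giving r_D = 1.843 and r_U = 0.1147 (each k·C_A^n at C_A = 1.233).
Overall selectivity = C_D/C_U = r_Dτ/(r_Uτ) = r_D/r_U = 16.1.

16.1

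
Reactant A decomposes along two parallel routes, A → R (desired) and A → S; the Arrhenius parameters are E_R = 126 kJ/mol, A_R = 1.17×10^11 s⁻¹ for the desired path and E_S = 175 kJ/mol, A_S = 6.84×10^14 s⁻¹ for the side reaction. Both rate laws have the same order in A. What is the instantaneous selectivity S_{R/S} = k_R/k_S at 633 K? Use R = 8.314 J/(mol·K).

1.89

k_R/k_S = (A_R/A_S)·exp[−(E_R−E_S)/(RT)] = (A_R/A_S)·exp[(E_S−E_R)/(RT)].
(E_S−E_R)/(RT) = (175−126)×10³/(8.314×633) = 49000/5263 = 9.311.
k_R/k_S = (1.17×10^11/6.84×10^14)·exp(9.311) = 1.711×10^-4 × 11056 = 1.89.
Since E_R < E_S, lowering the temperature improves selectivity toward R.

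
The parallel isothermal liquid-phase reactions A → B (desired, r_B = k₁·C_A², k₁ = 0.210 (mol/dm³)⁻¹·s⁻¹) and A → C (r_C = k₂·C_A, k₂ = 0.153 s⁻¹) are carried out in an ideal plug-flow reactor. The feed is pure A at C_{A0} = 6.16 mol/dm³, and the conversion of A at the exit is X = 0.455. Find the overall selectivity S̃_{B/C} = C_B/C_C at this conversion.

C_A = C_{A0}(1−X) = 3.357 mol/dm³.
Along a PFR/batch, dC_C/dC_A = −r_C/(r_B+r_C) = −k₂/(k₂+k₁·C_A).
Integrating from C_{A0} to C_A: C_C = (0.153/0.210)·ln[(0.153+0.210·6.16)/(0.153+0.210·3.36)] = 0.7286·ln(1.447/0.8580) = 0.3806 mol/dm³.
Then C_B = (C_{A0}−C_A) − C_C = 2.803 − 0.3806 = 2.422 mol/dm³.
S̃_{B/C} = C_B/C_C = 2.422/0.3806 = 6.36.

6.36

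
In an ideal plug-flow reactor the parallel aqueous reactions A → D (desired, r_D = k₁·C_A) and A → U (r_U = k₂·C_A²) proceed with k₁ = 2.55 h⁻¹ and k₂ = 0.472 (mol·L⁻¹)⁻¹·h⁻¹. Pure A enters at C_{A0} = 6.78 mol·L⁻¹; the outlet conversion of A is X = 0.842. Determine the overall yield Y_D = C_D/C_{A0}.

C_A = C_{A0}(1−X) = 1.071 mol·L⁻¹.
Along a PFR/batch, dC_D/dC_A = −r_D/(r_D+r_U) = −k₁/(k₁+k₂·C_A).
Integrating from C_{A0} to C_A: C_D = (2.55/0.472)·ln[(2.55+0.472·6.78)/(2.55+0.472·1.07)] = 5.403·ln(5.750/3.056) = 3.416 mol·L⁻¹.
Y_D = C_D/C_{A0} = 3.416/6.78 = 0.504.

0.504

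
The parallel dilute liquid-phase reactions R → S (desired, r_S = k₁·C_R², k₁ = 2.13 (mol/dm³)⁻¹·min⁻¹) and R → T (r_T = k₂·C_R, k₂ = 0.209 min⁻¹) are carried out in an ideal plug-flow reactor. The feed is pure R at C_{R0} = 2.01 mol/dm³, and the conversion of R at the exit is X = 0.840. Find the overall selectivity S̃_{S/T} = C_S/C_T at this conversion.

C_R = C_{R0}(1−X) = 0.3216 mol/dm³.
Along a PFR/batch, dC_T/dC_R = −r_T/(r_S+r_T) = −k₂/(k₂+k₁·C_R).
Integrating from C_{R0} to C_R: C_T = (0.209/2.13)·ln[(0.209+2.13·2.01)/(0.209+2.13·0.322)] = 0.09812·ln(4.490/0.8940) = 0.1584 mol/dm³.
Then C_S = (C_{R0}−C_R) − C_T = 1.688 − 0.1584 = 1.530 mol/dm³.
S̃_{S/T} = C_S/C_T = 1.530/0.1584 = 9.66.

9.66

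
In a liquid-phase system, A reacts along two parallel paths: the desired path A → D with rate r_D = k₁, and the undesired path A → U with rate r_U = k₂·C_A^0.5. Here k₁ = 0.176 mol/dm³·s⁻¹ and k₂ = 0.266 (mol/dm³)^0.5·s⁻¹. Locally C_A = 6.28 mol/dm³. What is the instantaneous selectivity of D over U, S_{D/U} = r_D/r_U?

S_{D/U} = r_D/r_U = (k₁)/(k₂·C_A^0.5) = (k₁/k₂)·C_A^-0.5.
= (0.176) / (0.266×6.280^0.5) = 0.1760/0.6666 = 0.264.
The undesired path is higher order in A, so low C_A (CSTR or dilute feed) favours D.

0.264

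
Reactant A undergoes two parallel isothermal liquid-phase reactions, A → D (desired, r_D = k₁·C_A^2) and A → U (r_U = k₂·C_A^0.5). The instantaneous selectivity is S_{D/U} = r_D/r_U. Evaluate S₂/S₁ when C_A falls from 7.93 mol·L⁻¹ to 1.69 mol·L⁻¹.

S_{D/U} = (k₁/k₂)·C_A^1.5, so S₂/S₁ = (C_{A,2}/C_{A,1})^1.5.
= (1.69/7.93)^1.5 = (0.2131)^1.5 = 0.0984.

0.0984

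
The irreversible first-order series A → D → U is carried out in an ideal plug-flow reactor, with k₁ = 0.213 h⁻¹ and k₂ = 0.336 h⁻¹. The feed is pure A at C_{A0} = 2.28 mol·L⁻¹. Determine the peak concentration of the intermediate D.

0.656 mol·L⁻¹

For a first-order series the maximum intermediate yield is C_{D,max}/C_{A0} = (k₁/k₂)^[k₂/(k₂−k₁)].
= (0.213/0.336)^(0.336/(0.336−0.213)) = (0.6339)^(2.732) = 0.2879.
C_{D,max} = 0.2879×2.28 = 0.656 mol·L⁻¹.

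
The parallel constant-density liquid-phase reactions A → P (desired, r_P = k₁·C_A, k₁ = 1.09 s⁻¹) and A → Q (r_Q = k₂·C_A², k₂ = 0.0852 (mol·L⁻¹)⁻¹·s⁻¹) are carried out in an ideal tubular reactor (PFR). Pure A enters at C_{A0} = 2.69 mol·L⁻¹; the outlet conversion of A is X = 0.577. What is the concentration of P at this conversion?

C_A = C_{A0}(1−X) = 1.138 mol·L⁻¹.
Along a PFR/batch, dC_P/dC_A = −r_P/(r_P+r_Q) = −k₁/(k₁+k₂·C_A).
Integrating from C_{A0} to C_A: C_P = (1.09/0.0852)·ln[(1.09+0.0852·2.69)/(1.09+0.0852·1.14)] = 12.79·ln(1.319/1.187) = 1.351 mol·L⁻¹.

1.35 mol·L⁻¹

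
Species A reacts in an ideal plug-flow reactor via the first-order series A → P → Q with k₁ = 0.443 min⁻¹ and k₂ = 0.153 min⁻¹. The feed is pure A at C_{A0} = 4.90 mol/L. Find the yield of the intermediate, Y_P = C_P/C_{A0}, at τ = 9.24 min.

For first-order series with pure A initially, C_P(τ) = k₁C_{A0}/(k₂−k₁)·(e^(−k₁τ) − e^(−k₂τ)).
e^(−k₁τ) = e^(−0.443×9.24) = e^(−4.093) = 0.01668; e^(−k₂τ) = e^(−1.414) = 0.2432.
C_P = 0.443×4.90/(0.153−0.443) × (0.01668−0.2432) = (-7.485)×(-0.2266) = 1.696 mol/L.
Y_P = C_P/C_{A0} = 1.696/4.90 = 0.346.

0.346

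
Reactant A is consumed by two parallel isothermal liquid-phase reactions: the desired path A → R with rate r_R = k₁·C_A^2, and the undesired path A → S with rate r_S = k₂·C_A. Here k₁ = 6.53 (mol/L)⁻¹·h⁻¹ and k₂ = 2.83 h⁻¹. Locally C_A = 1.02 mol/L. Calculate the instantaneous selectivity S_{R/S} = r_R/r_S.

2.35

S_{R/S} = r_R/r_S = (k₁·C_A^2)/(k₂·C_A) = (k₁/k₂)·C_A.
= (6.53×1.020^2) / (2.83×1.020) = 6.794/2.887 = 2.35.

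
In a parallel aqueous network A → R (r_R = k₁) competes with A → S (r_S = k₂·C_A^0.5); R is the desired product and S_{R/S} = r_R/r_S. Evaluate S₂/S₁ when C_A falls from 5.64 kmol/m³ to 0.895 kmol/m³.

2.51

S_{R/S} = (k₁/k₂)·C_A^-0.5, so S₂/S₁ = (C_{A,2}/C_{A,1})^-0.5.
= (0.895/5.64)^(-0.5) = (0.1587)^(-0.5) = 2.51.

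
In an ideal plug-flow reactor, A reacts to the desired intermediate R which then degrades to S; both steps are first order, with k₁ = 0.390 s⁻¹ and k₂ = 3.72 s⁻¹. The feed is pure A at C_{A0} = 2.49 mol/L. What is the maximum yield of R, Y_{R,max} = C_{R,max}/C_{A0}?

0.0805

For a first-order series the maximum intermediate yield is C_{R,max}/C_{A0} = (k₁/k₂)^[k₂/(k₂−k₁)].
= (0.390/3.72)^(3.72/(3.72−0.390)) = (0.1048)^(1.117) = 0.08050.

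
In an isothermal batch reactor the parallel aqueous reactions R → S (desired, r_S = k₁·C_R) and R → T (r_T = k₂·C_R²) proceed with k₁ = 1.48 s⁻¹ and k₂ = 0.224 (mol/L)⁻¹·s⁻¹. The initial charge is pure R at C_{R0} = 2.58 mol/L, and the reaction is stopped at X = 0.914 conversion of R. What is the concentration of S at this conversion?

1.96 mol/L

C_R = C_{R0}(1−X) = 0.2219 mol/L.
Along a PFR/batch, dC_S/dC_R = −r_S/(r_S+r_T) = −k₁/(k₁+k₂·C_R).
Integrating from C_{R0} to C_R: C_S = (1.48/0.224)·ln[(1.48+0.224·2.58)/(1.48+0.224·0.222)] = 6.607·ln(2.058/1.530) = 1.960 mol/L.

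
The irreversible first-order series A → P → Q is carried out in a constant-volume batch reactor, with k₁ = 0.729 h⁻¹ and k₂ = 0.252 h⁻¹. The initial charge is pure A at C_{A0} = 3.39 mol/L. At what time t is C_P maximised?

Setting dC_P/dt = 0 gives t_opt = ln(k₂/k₁)/(k₂−k₁).
= ln(0.252/0.729)/(0.252−0.729) = ln(0.3457)/-0.4770 = -1.062/-0.4770 = 2.23 h.

2.23 h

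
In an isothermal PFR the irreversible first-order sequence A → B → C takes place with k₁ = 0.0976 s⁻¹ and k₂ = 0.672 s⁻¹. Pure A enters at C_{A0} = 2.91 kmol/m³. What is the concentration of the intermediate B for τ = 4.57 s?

For first-order series with pure A initially, C_B(τ) = k₁C_{A0}/(k₂−k₁)·(e^(−k₁τ) − e^(−k₂τ)).
e^(−k₁τ) = e^(−0.0976×4.57) = e^(−0.4460) = 0.6402; e^(−k₂τ) = e^(−3.071) = 0.04637.
C_B = 0.0976×2.91/(0.672−0.0976) × (0.6402−0.04637) = 0.4945×0.5938 = 0.2936 kmol/m³.

0.294 kmol/m³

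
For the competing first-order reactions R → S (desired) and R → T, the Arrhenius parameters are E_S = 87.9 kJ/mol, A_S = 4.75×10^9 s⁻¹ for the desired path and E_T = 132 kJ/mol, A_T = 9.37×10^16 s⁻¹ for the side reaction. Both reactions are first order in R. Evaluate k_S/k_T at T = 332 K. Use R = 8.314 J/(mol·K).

0.440

With equal orders, S_{S/T} = k_S/k_T = (A_S/A_T)·exp[(E_T−E_S)/(RT)].
(E_T−E_S)/(RT) = (132−87.9)×10³/(8.314×332) = 44100/2760 = 15.98.
k_S/k_T = (4.75×10^9/9.37×10^16)·exp(15.98) = 5.069×10^-8 × 8.683×10^6 = 0.440.
Since E_S < E_T, lowering the temperature improves selectivity toward S.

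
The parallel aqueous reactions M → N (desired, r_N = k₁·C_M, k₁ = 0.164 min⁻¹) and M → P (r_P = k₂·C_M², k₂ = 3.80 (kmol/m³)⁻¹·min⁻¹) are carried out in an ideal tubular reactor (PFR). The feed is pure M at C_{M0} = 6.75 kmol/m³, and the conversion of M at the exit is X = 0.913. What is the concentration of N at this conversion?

C_M = C_{M0}(1−X) = 0.5872 kmol/m³.
Along a PFR/batch, dC_N/dC_M = −r_N/(r_N+r_P) = −k₁/(k₁+k₂·C_M).
Integrating from C_{M0} to C_M: C_N = (0.164/3.80)·ln[(0.164+3.80·6.75)/(0.164+3.80·0.587)] = 0.04316·ln(25.81/2.396) = 0.1026 kmol/m³.

0.103 kmol/m³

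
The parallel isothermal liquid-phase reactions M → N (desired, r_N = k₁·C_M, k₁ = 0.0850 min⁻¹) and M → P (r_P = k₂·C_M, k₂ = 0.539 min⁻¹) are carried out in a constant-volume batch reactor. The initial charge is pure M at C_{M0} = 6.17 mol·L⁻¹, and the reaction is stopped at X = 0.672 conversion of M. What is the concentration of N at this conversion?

0.565 mol·L⁻¹

C_M = C_{M0}(1−X) = 2.024 mol·L⁻¹.
Both paths are first order in M, so the instantaneous fraction to N is constant: dC_N/d(−C_M) = k₁/(k₁+k₂) = 0.1362.
C_N = 0.1362·(C_{M0}−C_M) = 0.1362×4.146 = 0.565 mol·L⁻¹.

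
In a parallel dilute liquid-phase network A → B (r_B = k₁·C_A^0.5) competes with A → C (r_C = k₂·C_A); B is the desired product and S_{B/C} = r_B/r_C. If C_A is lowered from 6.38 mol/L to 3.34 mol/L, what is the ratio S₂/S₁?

S_{B/C} = (k₁/k₂)·C_A^-0.5, so S₂/S₁ = (C_{A,2}/C_{A,1})^-0.5.
= (3.34/6.38)^(-0.5) = (0.5235)^(-0.5) = 1.38.
Selectivity toward B rises as C_A falls — low-concentration operation is favoured.

1.38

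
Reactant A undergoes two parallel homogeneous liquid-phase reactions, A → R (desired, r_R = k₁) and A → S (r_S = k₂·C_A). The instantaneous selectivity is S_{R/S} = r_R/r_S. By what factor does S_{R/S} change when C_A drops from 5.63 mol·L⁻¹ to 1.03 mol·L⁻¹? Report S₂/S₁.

5.47

S_{R/S} = (k₁/k₂)·C_A⁻¹, so S₂/S₁ = (C_{A,2}/C_{A,1})⁻¹.
= 5.63/1.03 = 5.47.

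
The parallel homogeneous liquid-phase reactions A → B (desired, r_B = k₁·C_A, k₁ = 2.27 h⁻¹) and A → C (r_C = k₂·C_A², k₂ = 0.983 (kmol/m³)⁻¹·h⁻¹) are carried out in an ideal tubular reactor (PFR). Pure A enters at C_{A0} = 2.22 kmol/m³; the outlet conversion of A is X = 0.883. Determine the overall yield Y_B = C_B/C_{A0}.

0.590

C_A = C_{A0}(1−X) = 0.2597 kmol/m³.
Along a PFR/batch, dC_B/dC_A = −r_B/(r_B+r_C) = −k₁/(k₁+k₂·C_A).
Integrating from C_{A0} to C_A: C_B = (2.27/0.983)·ln[(2.27+0.983·2.22)/(2.27+0.983·0.260)] = 2.309·ln(4.452/2.525) = 1.309 kmol/m³.
Y_B = C_B/C_{A0} = 1.309/2.22 = 0.590.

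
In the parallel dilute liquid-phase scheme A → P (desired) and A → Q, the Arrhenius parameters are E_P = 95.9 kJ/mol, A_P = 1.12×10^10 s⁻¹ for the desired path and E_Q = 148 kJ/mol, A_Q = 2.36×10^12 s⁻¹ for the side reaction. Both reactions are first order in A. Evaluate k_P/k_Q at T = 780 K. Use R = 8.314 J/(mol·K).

With equal orders, S_{P/Q} = k_P/k_Q = (A_P/A_Q)·exp[(E_Q−E_P)/(RT)].
(E_Q−E_P)/(RT) = (148−95.9)×10³/(8.314×780) = 52100/6485 = 8.034.
k_P/k_Q = (1.12×10^10/2.36×10^12)·exp(8.034) = 0.004746 × 3084 = 14.6.
Since E_P < E_Q, lowering the temperature improves selectivity toward P.

14.6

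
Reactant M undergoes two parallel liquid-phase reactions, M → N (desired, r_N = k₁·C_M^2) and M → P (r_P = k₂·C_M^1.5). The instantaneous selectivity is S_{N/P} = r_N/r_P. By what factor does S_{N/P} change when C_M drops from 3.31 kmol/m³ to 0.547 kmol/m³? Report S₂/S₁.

S_{N/P} = (k₁/k₂)·C_M^0.5, so S₂/S₁ = (C_{M,2}/C_{M,1})^0.5.
= (0.547/3.31)^0.5 = (0.1653)^0.5 = 0.407.

0.407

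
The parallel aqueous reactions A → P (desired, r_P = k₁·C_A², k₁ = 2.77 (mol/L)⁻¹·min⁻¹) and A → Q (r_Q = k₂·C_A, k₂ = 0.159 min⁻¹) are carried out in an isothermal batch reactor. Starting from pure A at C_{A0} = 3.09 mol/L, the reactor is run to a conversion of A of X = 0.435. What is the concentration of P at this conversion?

1.31 mol/L

C_A = C_{A0}(1−X) = 1.746 mol/L.
Along a PFR/batch, dC_Q/dC_A = −r_Q/(r_P+r_Q) = −k₂/(k₂+k₁·C_A).
Integrating from C_{A0} to C_A: C_Q = (0.159/2.77)·ln[(0.159+2.77·3.09)/(0.159+2.77·1.75)] = 0.05740·ln(8.718/4.995) = 0.03197 mol/L.
Then C_P = (C_{A0}−C_A) − C_Q = 1.344 − 0.03197 = 1.312 mol/L.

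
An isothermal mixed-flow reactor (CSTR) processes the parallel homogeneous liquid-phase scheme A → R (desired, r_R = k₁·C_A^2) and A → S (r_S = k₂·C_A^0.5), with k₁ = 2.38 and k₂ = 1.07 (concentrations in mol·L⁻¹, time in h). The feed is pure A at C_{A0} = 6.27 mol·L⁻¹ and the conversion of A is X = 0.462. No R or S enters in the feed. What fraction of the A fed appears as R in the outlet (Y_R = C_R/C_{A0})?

0.431

Exit C_A = C_{A0}(1−X) = 6.27×0.538 = 3.373 mol·L⁻¹.
Rates in a CSTR are evaluated at the outlet concentration: r_R = 2.38×3.373^2 = 27.08, r_S = 1.07×3.373^0.5 = 1.965.
Fraction of consumed A going to R: r_R/(r_R+r_S) = 0.9323.
C_R = 0.9323·C_{A0}·X = 0.9323×6.27×0.462 = 2.70 mol·L⁻¹; Y_R = C_R/C_{A0} = 0.431.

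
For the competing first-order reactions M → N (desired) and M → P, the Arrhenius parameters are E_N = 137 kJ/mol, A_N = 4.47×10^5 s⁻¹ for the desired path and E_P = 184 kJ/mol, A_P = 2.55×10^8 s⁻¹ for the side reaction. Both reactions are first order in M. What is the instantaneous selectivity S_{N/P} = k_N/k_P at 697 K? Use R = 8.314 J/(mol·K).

With equal orders, S_{N/P} = k_N/k_P = (A_N/A_P)·exp[(E_P−E_N)/(RT)].
(E_P−E_N)/(RT) = (184−137)×10³/(8.314×697) = 47000/5795 = 8.111.
k_N/k_P = (4.47×10^5/2.55×10^8)·exp(8.111) = 0.001753 × 3330 = 5.84.
Since E_N < E_P, lowering the temperature improves selectivity toward N.

5.84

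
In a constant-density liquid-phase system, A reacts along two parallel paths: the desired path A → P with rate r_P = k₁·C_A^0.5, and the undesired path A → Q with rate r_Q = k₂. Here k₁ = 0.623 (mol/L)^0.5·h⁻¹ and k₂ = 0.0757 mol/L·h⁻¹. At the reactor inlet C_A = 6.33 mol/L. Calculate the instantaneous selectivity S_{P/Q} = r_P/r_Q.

S_{P/Q} = r_P/r_Q = (k₁·C_A^0.5)/(k₂) = (k₁/k₂)·C_A^0.5.
= (0.623×6.330^0.5) / (0.0757) = 1.567/0.07570 = 20.7.

20.7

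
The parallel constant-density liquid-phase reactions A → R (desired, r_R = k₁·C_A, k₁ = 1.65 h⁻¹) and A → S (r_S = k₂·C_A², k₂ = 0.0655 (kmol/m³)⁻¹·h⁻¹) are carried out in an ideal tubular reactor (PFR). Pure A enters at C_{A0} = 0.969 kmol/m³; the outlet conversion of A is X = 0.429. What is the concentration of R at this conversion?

C_A = C_{A0}(1−X) = 0.5533 kmol/m³.
Along a PFR/batch, dC_R/dC_A = −r_R/(r_R+r_S) = −k₁/(k₁+k₂·C_A).
Integrating from C_{A0} to C_A: C_R = (1.65/0.0655)·ln[(1.65+0.0655·0.969)/(1.65+0.0655·0.553)] = 25.19·ln(1.713/1.686) = 0.4035 kmol/m³.

0.404 kmol/m³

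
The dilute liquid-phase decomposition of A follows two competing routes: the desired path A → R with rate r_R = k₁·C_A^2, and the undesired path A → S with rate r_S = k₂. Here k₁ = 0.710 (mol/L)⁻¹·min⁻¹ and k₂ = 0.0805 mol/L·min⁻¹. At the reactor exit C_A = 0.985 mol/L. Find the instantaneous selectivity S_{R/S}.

S_{R/S} = r_R/r_S = (k₁·C_A^2)/(k₂) = (k₁/k₂)·C_A^2.
= (0.710×0.9850^2) / (0.0805) = 0.6889/0.08050 = 8.56.
Since the desired path is higher order in A, keeping C_A high (PFR or concentrated feed) favours R.

8.56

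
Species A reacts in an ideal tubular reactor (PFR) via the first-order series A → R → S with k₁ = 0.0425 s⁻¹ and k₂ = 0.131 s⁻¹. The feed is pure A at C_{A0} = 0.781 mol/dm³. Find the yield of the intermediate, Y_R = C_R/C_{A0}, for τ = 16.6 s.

0.183

Solving the coupled first-order balances gives C_R(τ) = [k₁/(k₂−k₁)]·C_{A0}·(e^(−k₁τ) − e^(−k₂τ)).
e^(−k₁τ) = e^(−0.0425×16.6) = e^(−0.7055) = 0.4939; e^(−k₂τ) = e^(−2.175) = 0.1137.
C_R = 0.0425×0.781/(0.131−0.0425) × (0.4939−0.1137) = 0.3751×0.3802 = 0.1426 mol/dm³.
Y_R = C_R/C_{A0} = 0.1426/0.781 = 0.183.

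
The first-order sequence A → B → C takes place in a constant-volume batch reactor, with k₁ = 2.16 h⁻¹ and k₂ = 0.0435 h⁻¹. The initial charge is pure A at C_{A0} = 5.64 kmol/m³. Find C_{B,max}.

For a first-order series the maximum intermediate yield is C_{B,max}/C_{A0} = (k₁/k₂)^[k₂/(k₂−k₁)].
= (2.16/0.0435)^(0.0435/(0.0435−2.16)) = (49.66)^(-0.02055) = 0.9229.
C_{B,max} = 0.9229×5.64 = 5.21 kmol/m³.

5.21 kmol/m³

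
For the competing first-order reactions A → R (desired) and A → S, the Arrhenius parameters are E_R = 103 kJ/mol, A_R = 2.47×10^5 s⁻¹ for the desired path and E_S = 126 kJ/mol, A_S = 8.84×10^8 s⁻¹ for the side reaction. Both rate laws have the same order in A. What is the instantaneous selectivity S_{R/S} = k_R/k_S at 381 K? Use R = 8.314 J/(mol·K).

0.398

With equal orders, S_{R/S} = k_R/k_S = (A_R/A_S)·exp[(E_S−E_R)/(RT)].
(E_S−E_R)/(RT) = (126−103)×10³/(8.314×381) = 23000/3168 = 7.261.
k_R/k_S = (2.47×10^5/8.84×10^8)·exp(7.261) = 2.794×10^-4 × 1424 = 0.398.
Since E_R < E_S, lowering the temperature improves selectivity toward R.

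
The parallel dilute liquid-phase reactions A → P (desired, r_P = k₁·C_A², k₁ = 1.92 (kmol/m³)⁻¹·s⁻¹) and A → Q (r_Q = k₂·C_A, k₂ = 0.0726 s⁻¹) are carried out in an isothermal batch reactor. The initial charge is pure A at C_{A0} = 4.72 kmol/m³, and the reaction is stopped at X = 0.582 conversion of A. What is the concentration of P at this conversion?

C_A = C_{A0}(1−X) = 1.973 kmol/m³.
Along a PFR/batch, dC_Q/dC_A = −r_Q/(r_P+r_Q) = −k₂/(k₂+k₁·C_A).
Integrating from C_{A0} to C_A: C_Q = (0.0726/1.92)·ln[(0.0726+1.92·4.72)/(0.0726+1.92·1.97)] = 0.03781·ln(9.135/3.861) = 0.03257 kmol/m³.
Then C_P = (C_{A0}−C_A) − C_Q = 2.747 − 0.03257 = 2.714 kmol/m³.

2.71 kmol/m³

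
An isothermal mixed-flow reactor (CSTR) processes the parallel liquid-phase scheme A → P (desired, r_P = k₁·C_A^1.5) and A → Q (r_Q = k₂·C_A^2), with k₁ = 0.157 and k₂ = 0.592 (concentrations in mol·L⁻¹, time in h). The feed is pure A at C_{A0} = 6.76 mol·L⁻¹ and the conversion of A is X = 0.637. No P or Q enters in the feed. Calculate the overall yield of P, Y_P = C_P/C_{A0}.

Exit C_A = C_{A0}(1−X) = 6.76×0.363 = 2.454 mol·L⁻¹.
In a CSTR the entire volume is at exit conditions, so r_P = 0.157×2.454^1.5 = 0.6035 and r_Q = 0.592×2.454^2 = 3.565.
Fraction of consumed A going to P: r_P/(r_P+r_Q) = 0.1448.
C_P = 0.1448·C_{A0}·X = 0.1448×6.76×0.637 = 0.623 mol·L⁻¹; Y_P = C_P/C_{A0} = 0.0922.

0.0922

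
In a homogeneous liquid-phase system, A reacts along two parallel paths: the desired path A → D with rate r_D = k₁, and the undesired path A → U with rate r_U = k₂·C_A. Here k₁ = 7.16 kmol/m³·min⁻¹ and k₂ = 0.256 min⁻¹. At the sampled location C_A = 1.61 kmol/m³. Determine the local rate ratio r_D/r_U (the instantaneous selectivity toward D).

S_{D/U} = r_D/r_U = (k₁)/(k₂·C_A) = (k₁/k₂)·C_A⁻¹.
= (7.16) / (0.256×1.610) = 7.160/0.4122 = 17.4.
The undesired path is higher order in A, so low C_A (CSTR or dilute feed) favours D.

17.4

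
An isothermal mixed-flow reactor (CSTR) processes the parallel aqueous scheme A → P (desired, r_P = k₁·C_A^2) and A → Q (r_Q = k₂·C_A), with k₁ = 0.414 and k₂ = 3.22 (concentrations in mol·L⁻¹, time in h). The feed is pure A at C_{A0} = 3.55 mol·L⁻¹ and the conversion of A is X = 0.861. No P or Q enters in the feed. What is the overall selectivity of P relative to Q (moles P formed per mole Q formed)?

0.0634

Exit C_A = C_{A0}(1−X) = 3.55×0.139 = 0.4934 mol·L⁻¹.
A CSTR operates uniformly at the exit composition, giving r_P = 0.1008 and r_Q = 1.589 (each k·C_A^n at C_A = 0.4934).
Overall selectivity = C_P/C_Q = r_Pτ/(r_Qτ) = r_P/r_Q = 0.0634.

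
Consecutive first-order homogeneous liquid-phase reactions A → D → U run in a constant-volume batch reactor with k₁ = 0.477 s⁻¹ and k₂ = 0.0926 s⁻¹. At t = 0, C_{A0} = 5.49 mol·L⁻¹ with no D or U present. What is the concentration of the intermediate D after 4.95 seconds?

3.67 mol·L⁻¹

For first-order series with pure A initially, C_D(t) = k₁C_{A0}/(k₂−k₁)·(e^(−k₁t) − e^(−k₂t)).
e^(−k₁t) = e^(−0.477×4.95) = e^(−2.361) = 0.09431; e^(−k₂t) = e^(−0.4584) = 0.6323.
C_D = 0.477×5.49/(0.0926−0.477) × (0.09431−0.6323) = (-6.813)×(-0.5380) = 3.665 mol·L⁻¹.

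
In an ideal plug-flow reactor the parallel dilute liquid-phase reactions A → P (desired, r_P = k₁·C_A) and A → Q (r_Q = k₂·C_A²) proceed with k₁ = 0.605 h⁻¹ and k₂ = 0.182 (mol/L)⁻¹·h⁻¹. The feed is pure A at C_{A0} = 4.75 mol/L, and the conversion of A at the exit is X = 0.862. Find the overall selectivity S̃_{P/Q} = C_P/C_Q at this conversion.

1.35

C_A = C_{A0}(1−X) = 0.6555 mol/L.
Along a PFR/batch, dC_P/dC_A = −r_P/(r_P+r_Q) = −k₁/(k₁+k₂·C_A).
Integrating from C_{A0} to C_A: C_P = (0.605/0.182)·ln[(0.605+0.182·4.75)/(0.605+0.182·0.656)] = 3.324·ln(1.470/0.7243) = 2.352 mol/L.
C_Q = (C_{A0}−C_A)−C_P = 1.743 mol/L; S̃_{P/Q} = 2.352/1.743 = 1.35.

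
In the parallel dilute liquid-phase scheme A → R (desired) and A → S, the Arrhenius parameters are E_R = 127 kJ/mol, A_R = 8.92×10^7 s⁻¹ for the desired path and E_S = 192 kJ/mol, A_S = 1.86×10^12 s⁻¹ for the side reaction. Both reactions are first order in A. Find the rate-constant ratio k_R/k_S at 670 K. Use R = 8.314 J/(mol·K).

5.60

With equal orders, S_{R/S} = k_R/k_S = (A_R/A_S)·exp[(E_S−E_R)/(RT)].
(E_S−E_R)/(RT) = (192−127)×10³/(8.314×670) = 65000/5570 = 11.67.
k_R/k_S = (8.92×10^7/1.86×10^12)·exp(11.67) = 4.796×10^-5 × 1.169×10^5 = 5.60.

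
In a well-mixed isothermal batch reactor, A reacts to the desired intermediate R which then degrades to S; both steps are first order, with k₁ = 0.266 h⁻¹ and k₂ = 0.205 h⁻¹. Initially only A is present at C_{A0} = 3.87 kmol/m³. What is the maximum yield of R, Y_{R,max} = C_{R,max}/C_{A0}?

Evaluating C_R at t_opt = ln(k₂/k₁)/(k₂−k₁) gives C_{R,max}/C_{A0} = (k₁/k₂)^[k₂/(k₂−k₁)].
= (0.266/0.205)^(0.205/(0.205−0.266)) = (1.298)^(-3.361) = 0.4167.

0.417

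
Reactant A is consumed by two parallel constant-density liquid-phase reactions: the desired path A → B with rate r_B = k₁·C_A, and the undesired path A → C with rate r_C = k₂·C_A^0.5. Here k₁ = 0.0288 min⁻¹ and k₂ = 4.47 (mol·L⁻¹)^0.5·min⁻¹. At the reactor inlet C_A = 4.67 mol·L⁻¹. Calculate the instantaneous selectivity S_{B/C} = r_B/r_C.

0.0139

S_{B/C} = r_B/r_C = (k₁·C_A)/(k₂·C_A^0.5) = (k₁/k₂)·C_A^0.5.
= (0.0288×4.670) / (4.47×4.670^0.5) = 0.1345/9.660 = 0.0139.
Since the desired path is higher order in A, keeping C_A high (PFR or concentrated feed) favours B.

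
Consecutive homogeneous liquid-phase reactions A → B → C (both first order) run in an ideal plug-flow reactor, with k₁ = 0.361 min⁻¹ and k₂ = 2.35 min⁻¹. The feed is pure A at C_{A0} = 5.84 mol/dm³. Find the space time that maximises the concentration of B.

For first-order series the maximum of C_B occurs at τ_opt = ln(k₂/k₁)/(k₂−k₁).
= ln(2.35/0.361)/(2.35−0.361) = ln(6.510)/1.989 = 1.873/1.989 = 0.942 min.

0.942 min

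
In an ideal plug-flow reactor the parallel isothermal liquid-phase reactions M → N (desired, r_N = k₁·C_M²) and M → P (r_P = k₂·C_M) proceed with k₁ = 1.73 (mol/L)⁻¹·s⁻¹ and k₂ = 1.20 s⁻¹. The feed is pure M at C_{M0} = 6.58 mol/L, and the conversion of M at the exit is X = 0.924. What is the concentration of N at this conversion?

4.83 mol/L

C_M = C_{M0}(1−X) = 0.5001 mol/L.
Along a PFR/batch, dC_P/dC_M = −r_P/(r_N+r_P) = −k₂/(k₂+k₁·C_M).
Integrating from C_{M0} to C_M: C_P = (1.20/1.73)·ln[(1.20+1.73·6.58)/(1.20+1.73·0.500)] = 0.6936·ln(12.58/2.065) = 1.254 mol/L.
Then C_N = (C_{M0}−C_M) − C_P = 6.080 − 1.254 = 4.826 mol/L.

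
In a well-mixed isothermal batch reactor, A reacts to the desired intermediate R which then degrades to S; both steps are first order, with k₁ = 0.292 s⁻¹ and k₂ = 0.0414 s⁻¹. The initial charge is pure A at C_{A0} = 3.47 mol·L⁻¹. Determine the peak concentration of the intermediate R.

2.51 mol·L⁻¹

For a first-order series the maximum intermediate yield is C_{R,max}/C_{A0} = (k₁/k₂)^[k₂/(k₂−k₁)].
= (0.292/0.0414)^(0.0414/(0.0414−0.292)) = (7.053)^(-0.1652) = 0.7242.
C_{R,max} = 0.7242×3.47 = 2.51 mol·L⁻¹.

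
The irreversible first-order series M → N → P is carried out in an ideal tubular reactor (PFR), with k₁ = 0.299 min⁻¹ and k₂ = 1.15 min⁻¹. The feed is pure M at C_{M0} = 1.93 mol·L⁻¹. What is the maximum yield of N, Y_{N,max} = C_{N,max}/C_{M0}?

For a first-order series the maximum intermediate yield is C_{N,max}/C_{M0} = (k₁/k₂)^[k₂/(k₂−k₁)].
= (0.299/1.15)^(1.15/(1.15−0.299)) = (0.2600)^(1.351) = 0.1620.

0.162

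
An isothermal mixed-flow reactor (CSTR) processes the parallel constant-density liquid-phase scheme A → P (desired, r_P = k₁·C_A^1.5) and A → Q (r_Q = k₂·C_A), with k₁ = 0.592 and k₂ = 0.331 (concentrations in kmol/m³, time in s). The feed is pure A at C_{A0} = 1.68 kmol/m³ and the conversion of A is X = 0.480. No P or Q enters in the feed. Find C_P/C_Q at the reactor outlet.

1.67

Exit C_A = C_{A0}(1−X) = 1.68×0.520 = 0.8736 kmol/m³.
In a CSTR the entire volume is at exit conditions, so r_P = 0.592×0.8736^1.5 = 0.4834 and r_Q = 0.331×0.8736 = 0.2892.
Overall selectivity = C_P/C_Q = r_Pτ/(r_Qτ) = r_P/r_Q = 1.67.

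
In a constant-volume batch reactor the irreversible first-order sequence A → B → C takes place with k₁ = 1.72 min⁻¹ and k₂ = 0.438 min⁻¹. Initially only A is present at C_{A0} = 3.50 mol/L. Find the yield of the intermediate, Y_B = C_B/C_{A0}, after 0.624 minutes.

The intermediate concentration in a first-order A→B→C sequence is C_B = k₁C_{A0}(e^(−k₁t) − e^(−k₂t))/(k₂−k₁).
e^(−k₁t) = e^(−1.72×0.624) = e^(−1.073) = 0.3419; e^(−k₂t) = e^(−0.2733) = 0.7609.
C_B = 1.72×3.50/(0.438−1.72) × (0.3419−0.7609) = (-4.696)×(-0.4190) = 1.967 mol/L.
Y_B = C_B/C_{A0} = 1.967/3.50 = 0.562.

0.562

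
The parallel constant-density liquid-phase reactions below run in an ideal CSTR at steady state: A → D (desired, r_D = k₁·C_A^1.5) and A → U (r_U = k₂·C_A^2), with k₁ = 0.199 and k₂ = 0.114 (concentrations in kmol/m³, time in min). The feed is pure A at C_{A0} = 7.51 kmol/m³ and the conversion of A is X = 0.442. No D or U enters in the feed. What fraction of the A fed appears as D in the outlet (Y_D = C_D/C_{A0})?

0.203

Exit C_A = C_{A0}(1−X) = 7.51×0.558 = 4.191 kmol/m³.
In a CSTR the entire volume is at exit conditions, so r_D = 0.199×4.191^1.5 = 1.707 and r_U = 0.114×4.191^2 = 2.002.
Fraction of consumed A going to D: r_D/(r_D+r_U) = 0.4603.
C_D = 0.4603·C_{A0}·X = 0.4603×7.51×0.442 = 1.53 kmol/m³; Y_D = C_D/C_{A0} = 0.203.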